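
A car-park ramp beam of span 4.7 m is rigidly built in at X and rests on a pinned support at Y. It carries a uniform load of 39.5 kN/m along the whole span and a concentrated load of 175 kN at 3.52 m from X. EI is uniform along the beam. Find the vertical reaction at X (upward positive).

Choose R_Y as the redundant. The primary structure is the cantilever fixed at X.
Free-end deflection of the primary structure under the applied loading (downward +):
  UDL 39.5: wL⁴/(8EI) = 2409/EI
  point load 175 at a = 3.52: Pa²(3L − a)/(6EI) = 3823/EI
  δ_0 = 6233/EI
Flexibility coefficient — unit upward force at Y: δ_{YY} = L³/(3EI) = 34.61/EI.
Compatibility at Y: δ_0 − R_Y·δ_{YY} = 0, so R_Y = 6233/34.61 = 180.1 kN.
Vertical equilibrium: R_X = ΣP − R_Y = 360.6 − 180.1 = 180.6 kN.

R_X = 180.6 kN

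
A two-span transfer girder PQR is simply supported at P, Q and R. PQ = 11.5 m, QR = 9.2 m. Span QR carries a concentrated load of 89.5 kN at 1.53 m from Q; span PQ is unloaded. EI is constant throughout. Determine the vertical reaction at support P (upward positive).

R_P = -4.045 kN

Insert a hinge at Q; M_Q is the redundant, and each span becomes simply supported.
End slopes at the hinge Q, treating each span as simply supported:
  span QR: point load 89.5 at a = 1.53: Pab(L + b)/(6LEI) = 321/EI
  relative rotation θ_0 = (0 + 321)/EI = 321/EI
A unit hogging moment at Q produces rotation L₁/(3EI) + L₂/(3EI) = 6.9/EI.
Slope continuity at Q: θ_0 = M_Q·6.9/EI, so M_Q = 321/6.9 = 46.52 kN·m (hogging).
Span PQ, ΣM about P with M_Q applied at Q: R_Q^{PQ}·11.5 = 0 + 46.52, so R_Q^{PQ} = 4.045 kN and R_P = 0 − 4.045 = -4.045 kN.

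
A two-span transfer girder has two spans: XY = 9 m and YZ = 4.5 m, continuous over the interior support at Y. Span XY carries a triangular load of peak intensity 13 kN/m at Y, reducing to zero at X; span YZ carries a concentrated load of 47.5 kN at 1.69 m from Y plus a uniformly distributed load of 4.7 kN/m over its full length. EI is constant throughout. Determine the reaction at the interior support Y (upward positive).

Release continuity at Y by inserting a hinge; the redundant is the internal moment M_Y. The primary structure is two simply-supported spans XY and YZ.
End slopes at the hinge Y, treating each span as simply supported:
  span XY: triangular load, peak 13: w₀L³/(45EI) = 210.6/EI
  span YZ: point load 47.5 at a = 1.69: Pab(L + b)/(6LEI) = 61.07/EI
  span YZ: UDL 4.7: wL³/(24EI) = 17.85/EI
  relative rotation θ_0 = (210.6 + 78.92)/EI = 289.5/EI
A unit hogging moment at Y produces rotation L₁/(3EI) + L₂/(3EI) = 4.5/EI.
Compatibility: M_Y·(L₁+L₂)/(3EI) = θ_0, giving M_Y = 64.34 kN·m (hogging).
Span XY, ΣM about X with M_Y applied at Y: R_Y^{XY}·9 = 351 + 64.34, so R_Y^{XY} = 46.15 kN and R_X = 58.5 − 46.15 = 12.35 kN.
Span YZ, ΣM about Z: R_Y^{YZ}·4.5 = 181.1 + 64.34, so R_Y^{YZ} = 54.53 kN and R_Z = 68.65 − 54.53 = 14.12 kN.
R_Y = 46.15 + 54.53 = 100.7 kN.

R_Y = 100.7 kN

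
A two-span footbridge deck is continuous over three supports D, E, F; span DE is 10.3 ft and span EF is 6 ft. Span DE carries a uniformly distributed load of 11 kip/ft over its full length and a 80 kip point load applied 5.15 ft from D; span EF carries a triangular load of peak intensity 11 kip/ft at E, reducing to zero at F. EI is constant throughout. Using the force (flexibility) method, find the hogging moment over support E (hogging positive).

Insert a hinge at E; M_E is the redundant, and each span becomes simply supported.
Rotations at E on the released spans (each span's end-slope, ×1/EI):
  span DE: UDL 11: wL³/(24EI) = 500.8/EI
  span DE: point load 80 at a = 5.15: Pab(L + a)/(6LEI) = 530.5/EI
  span EF: triangular load, peak 11: w₀L³/(45EI) = 52.8/EI
  relative rotation θ_0 = (1031 + 52.8)/EI = 1084/EI
A unit hogging moment at E produces rotation L₁/(3EI) + L₂/(3EI) = 5.433/EI.
Compatibility: M_E·(L₁+L₂)/(3EI) = θ_0, giving M_E = 199.5 kip·ft (hogging).

M_E = 199.5 kip·ft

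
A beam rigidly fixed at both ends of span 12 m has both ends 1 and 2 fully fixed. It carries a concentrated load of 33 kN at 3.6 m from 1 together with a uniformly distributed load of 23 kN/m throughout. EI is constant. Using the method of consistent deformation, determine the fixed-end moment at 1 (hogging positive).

M_1 = 334.2 kN·m

Release both end moments; the primary structure is a simply-supported span 12 with redundants M_1 and M_2.
On the primary (simply-supported) span, the end slopes from the loading are:
  at 1: point load 33 at a = 3.6: Pab(L + b)/(6LEI) = 282.7/EI
  at 2: point load 33 at a = 3.6: Pab(L + a)/(6LEI) = 216.2/EI
  at 1: UDL 23: wL³/(24EI) = 1656/EI
  at 2: UDL 23: wL³/(24EI) = 1656/EI
  θ_10 = 1939/EI,  θ_20 = 1872/EI
Flexibility coefficients: a unit moment at one end gives L/(3EI) there and L/(6EI) at the far end, so f₁₁ = f₂₂ = 4/EI and f₁₂ = f₂₁ = 2/EI.
Compatibility — zero rotation at each built-in end:
  4 M_1 + 2 M_2 = 1939
  2 M_1 + 4 M_2 = 1872
Solving the pair gives M_1 = 334.2 kN·m and M_2 = 300.9 kN·m (hogging).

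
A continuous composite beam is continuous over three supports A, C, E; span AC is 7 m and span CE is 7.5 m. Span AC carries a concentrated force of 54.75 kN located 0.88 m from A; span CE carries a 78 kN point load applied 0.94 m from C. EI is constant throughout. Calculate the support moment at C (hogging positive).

M_C = 42.54 kN·m

Release continuity at C by inserting a hinge; the redundant is the internal moment M_C. The primary structure is two simply-supported spans AC and CE.
End slopes at the hinge C, treating each span as simply supported:
  span AC: point load 54.75 at a = 0.88: Pab(L + a)/(6LEI) = 55.32/EI
  span CE: point load 78 at a = 0.94: Pab(L + b)/(6LEI) = 150.3/EI
  relative rotation θ_0 = (55.32 + 150.3)/EI = 205.6/EI
A unit hogging moment at C produces rotation L₁/(3EI) + L₂/(3EI) = 4.833/EI.
Compatibility: M_C·(L₁+L₂)/(3EI) = θ_0, giving M_C = 42.54 kN·m (hogging).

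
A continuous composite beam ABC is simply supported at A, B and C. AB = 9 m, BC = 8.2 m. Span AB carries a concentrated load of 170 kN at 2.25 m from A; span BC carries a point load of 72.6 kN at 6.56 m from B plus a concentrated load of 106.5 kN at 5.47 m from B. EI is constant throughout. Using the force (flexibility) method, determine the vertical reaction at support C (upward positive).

R_C = 106.8 kN

Insert a hinge at B; M_B is the redundant, and each span becomes simply supported.
Rotations at B on the released spans (each span's end-slope, ×1/EI):
  span AB: point load 170 at a = 2.25: Pab(L + a)/(6LEI) = 537.9/EI
  span BC: point load 72.6 at a = 6.56: Pab(L + b)/(6LEI) = 156.2/EI
  span BC: point load 106.5 at a = 5.47: Pab(L + b)/(6LEI) = 353.3/EI
  relative rotation θ_0 = (537.9 + 509.5)/EI = 1047/EI
A unit hogging moment at B produces rotation L₁/(3EI) + L₂/(3EI) = 5.733/EI.
Slope continuity at B: θ_0 = M_B·5.733/EI, so M_B = 1047/5.733 = 182.7 kN·m (hogging).
Span BC, ΣM about C: R_B^{BC}·8.2 = 409.8 + 182.7, so R_B^{BC} = 72.26 kN and R_C = 179.1 − 72.26 = 106.8 kN.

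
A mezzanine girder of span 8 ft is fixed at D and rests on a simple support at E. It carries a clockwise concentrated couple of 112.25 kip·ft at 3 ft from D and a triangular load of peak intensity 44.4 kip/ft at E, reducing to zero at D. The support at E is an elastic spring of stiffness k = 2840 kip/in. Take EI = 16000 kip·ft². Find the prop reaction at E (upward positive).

R_E = 110.2 kip

Take the reaction at E as the redundant and release it; the primary structure is a cantilever fixed at D.
Primary-structure tip deflection at E by superposition:
  clockwise couple 112.25 at a = 3: M₀a(2L − a)/(2EI) = 2189/EI
  triangular load, peak 44.4 at the free end: 11w₀L⁴/(120EI) = 16671/EI
  δ_0 = 18860/EI
Flexibility coefficient — unit upward force at E: δ_{EE} = L³/(3EI) = 170.7/EI.
With EI = 16000 kip·ft²: δ_0 = 1.1787 ft and δ_{EE} = 0.010667 ft/kip.
Compatibility — the spring shortens by R_E/k under the reaction it provides: δ_0 − R_E·δ_{EE} = R_E/k. With 1/k = 1/(2840×12) ft/kip = 0.000029 ft/kip, R_E = δ_0 / (δ_{EE} + 1/k) = 1.1787 / (0.010667 + 0.000029) = 110.2 kip.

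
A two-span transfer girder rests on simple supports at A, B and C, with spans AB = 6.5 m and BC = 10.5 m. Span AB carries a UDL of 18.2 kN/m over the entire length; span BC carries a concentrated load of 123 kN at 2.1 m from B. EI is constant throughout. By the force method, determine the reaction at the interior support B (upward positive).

R_B = 195.3 kN

Insert a hinge at B; M_B is the redundant, and each span becomes simply supported.
Rotations at B on the released spans (each span's end-slope, ×1/EI):
  span AB: UDL 18.2: wL³/(24EI) = 208.3/EI
  span BC: point load 123 at a = 2.1: Pab(L + b)/(6LEI) = 650.9/EI
  relative rotation θ_0 = (208.3 + 650.9)/EI = 859.2/EI
A unit hogging moment at B produces rotation L₁/(3EI) + L₂/(3EI) = 5.667/EI.
Slope continuity at B: θ_0 = M_B·5.667/EI, so M_B = 859.2/5.667 = 151.6 kN·m (hogging).
Span AB, ΣM about A with M_B applied at B: R_B^{AB}·6.5 = 384.5 + 151.6, so R_B^{AB} = 82.48 kN and R_A = 118.3 − 82.48 = 35.82 kN.
Span BC, ΣM about C: R_B^{BC}·10.5 = 1033 + 151.6, so R_B^{BC} = 112.8 kN and R_C = 123 − 112.8 = 10.16 kN.
R_B = 82.48 + 112.8 = 195.3 kN.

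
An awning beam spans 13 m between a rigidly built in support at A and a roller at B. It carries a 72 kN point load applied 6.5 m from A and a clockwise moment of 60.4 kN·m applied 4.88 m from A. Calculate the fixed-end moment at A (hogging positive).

Release the roller at B. Primary structure: cantilever fixed at A.
Deflection at B on the released cantilever, summing each load's contribution:
  point load 72 at a = 6.5: Pa²(3L − a)/(6EI) = 16478/EI
  clockwise couple 60.4 at a = 4.88: M₀a(2L − a)/(2EI) = 3113/EI
  δ_0 = 19590/EI
Tip deflection under a unit load at B: L³/(3EI) = 732.3/EI.
Compatibility at B: δ_0 − R_B·δ_{BB} = 0, so R_B = 19590/732.3 = 26.75 kN.
Moment equilibrium about A: M_A = Σ(load moments about A) − R_B·L = 528.4 − 26.75×13 = 180.6 kN·m.

M_A = 180.6 kN·m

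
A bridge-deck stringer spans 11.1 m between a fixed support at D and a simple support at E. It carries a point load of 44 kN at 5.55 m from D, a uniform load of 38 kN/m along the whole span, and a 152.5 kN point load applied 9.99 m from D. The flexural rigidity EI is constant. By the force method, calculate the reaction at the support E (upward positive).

R_E = 301.6 kN

Release the roller at E. Primary structure: cantilever fixed at D.
Primary-structure tip deflection at E by superposition:
  point load 44 at a = 5.55: Pa²(3L − a)/(6EI) = 6268/EI
  UDL 38: wL⁴/(8EI) = 72108/EI
  point load 152.5 at a = 9.99: Pa²(3L − a)/(6EI) = 59128/EI
  δ_0 = 137504/EI
Tip deflection under a unit load at E: L³/(3EI) = 455.9/EI.
The prop prevents deflection at E: R_E = δ_0/δ_{EE} = 137504/455.9 = 301.6 kN.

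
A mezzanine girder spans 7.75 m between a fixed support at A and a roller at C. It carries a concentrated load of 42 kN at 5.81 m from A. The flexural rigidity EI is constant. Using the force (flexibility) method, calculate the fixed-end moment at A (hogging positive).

M_A = 38.19 kN·m

Take the reaction at C as the redundant and release it; the primary structure is a cantilever fixed at A.
Free-end deflection of the primary structure under the applied loading (downward +):
  point load 42 at a = 5.81: Pa²(3L − a)/(6EI) = 4121/EI
Tip deflection under a unit load at C: L³/(3EI) = 155.2/EI.
Compatibility at C: δ_0 − R_C·δ_{CC} = 0, so R_C = 4121/155.2 = 26.56 kN.
Moment equilibrium about A: M_A = Σ(load moments about A) − R_C·L = 244 − 26.56×7.75 = 38.19 kN·m.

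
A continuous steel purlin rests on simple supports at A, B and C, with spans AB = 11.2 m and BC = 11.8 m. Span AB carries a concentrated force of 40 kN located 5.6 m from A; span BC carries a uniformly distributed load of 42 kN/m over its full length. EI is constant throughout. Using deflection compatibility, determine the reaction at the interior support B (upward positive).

Release continuity at B by inserting a hinge; the redundant is the internal moment M_B. The primary structure is two simply-supported spans AB and BC.
Discontinuity in slope at B on the released structure — sum the simple-span end rotations:
  span AB: point load 40 at a = 5.6: Pab(L + a)/(6LEI) = 313.6/EI
  span BC: UDL 42: wL³/(24EI) = 2875/EI
  relative rotation θ_0 = (313.6 + 2875)/EI = 3189/EI
A unit hogging moment at B produces rotation L₁/(3EI) + L₂/(3EI) = 7.667/EI.
Compatibility: M_B·(L₁+L₂)/(3EI) = θ_0, giving M_B = 415.9 kN·m (hogging).
Span AB, ΣM about A with M_B applied at B: R_B^{AB}·11.2 = 224 + 415.9, so R_B^{AB} = 57.14 kN and R_A = 40 − 57.14 = -17.14 kN.
Span BC, ΣM about C: R_B^{BC}·11.8 = 2924 + 415.9, so R_B^{BC} = 283 kN and R_C = 495.6 − 283 = 212.6 kN.
R_B = 57.14 + 283 = 340.2 kN.

R_B = 340.2 kN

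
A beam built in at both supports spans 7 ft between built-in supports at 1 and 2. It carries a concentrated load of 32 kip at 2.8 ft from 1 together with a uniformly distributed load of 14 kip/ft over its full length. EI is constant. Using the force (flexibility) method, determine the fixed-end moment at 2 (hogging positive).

M_2 = 78.67 kip·ft

Take the two fixed-end moments M_1, M_2 as redundants; the released structure is the simple span 12.
End rotations of the released simple span under the applied load (×1/EI):
  at 1: point load 32 at a = 2.8: Pab(L + b)/(6LEI) = 100.4/EI
  at 2: point load 32 at a = 2.8: Pab(L + a)/(6LEI) = 87.81/EI
  at 1: UDL 14: wL³/(24EI) = 200.1/EI
  at 2: UDL 14: wL³/(24EI) = 200.1/EI
  θ_10 = 300.4/EI,  θ_20 = 287.9/EI
Flexibility coefficients: a unit moment at one end gives L/(3EI) there and L/(6EI) at the far end, so f₁₁ = f₂₂ = 2.333/EI and f₁₂ = f₂₁ = 1.167/EI.
Compatibility — zero rotation at each built-in end:
  2.333 M_1 + 1.167 M_2 = 300.4
  1.167 M_1 + 2.333 M_2 = 287.9
Solving the pair gives M_1 = 89.42 kip·ft and M_2 = 78.67 kip·ft (hogging).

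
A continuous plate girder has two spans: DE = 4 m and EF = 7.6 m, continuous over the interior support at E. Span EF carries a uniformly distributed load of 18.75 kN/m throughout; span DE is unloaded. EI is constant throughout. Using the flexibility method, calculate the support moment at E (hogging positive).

Take M_E as the redundant. Released structure: two simple spans DE and EF with a hinge at E.
Rotations at E on the released spans (each span's end-slope, ×1/EI):
  span EF: UDL 18.75: wL³/(24EI) = 342.9/EI
  relative rotation θ_0 = (0 + 342.9)/EI = 342.9/EI
A unit hogging moment at E produces rotation L₁/(3EI) + L₂/(3EI) = 3.867/EI.
Slope continuity at E: θ_0 = M_E·3.867/EI, so M_E = 342.9/3.867 = 88.69 kN·m (hogging).

M_E = 88.69 kN·m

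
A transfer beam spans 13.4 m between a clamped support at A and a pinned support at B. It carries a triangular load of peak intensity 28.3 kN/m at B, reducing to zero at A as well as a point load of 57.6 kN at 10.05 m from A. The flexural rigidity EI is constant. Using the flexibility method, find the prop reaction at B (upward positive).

R_B = 140.7 kN

Take the reaction at B as the redundant and release it; the primary structure is a cantilever fixed at A.
Primary-structure tip deflection at B by superposition:
  triangular load, peak 28.3 at the free end: 11w₀L⁴/(120EI) = 83641/EI
  point load 57.6 at a = 10.05: Pa²(3L − a)/(6EI) = 29234/EI
  δ_0 = 112875/EI
Flexibility coefficient — unit upward force at B: δ_{BB} = L³/(3EI) = 802/EI.
Compatibility at B: δ_0 − R_B·δ_{BB} = 0, so R_B = 112875/802 = 140.7 kN.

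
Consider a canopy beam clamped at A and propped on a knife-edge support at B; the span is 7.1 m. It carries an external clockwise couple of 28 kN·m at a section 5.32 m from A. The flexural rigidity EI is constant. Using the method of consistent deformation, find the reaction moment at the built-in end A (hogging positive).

Remove the prop at B; the released (primary) structure is a cantilever built in at A.
Free-end deflection of the primary structure under the applied loading (downward +):
  clockwise couple 28 at a = 5.32: M₀a(2L − a)/(2EI) = 661.4/EI
Flexibility coefficient — unit upward force at B: δ_{BB} = L³/(3EI) = 119.3/EI.
Compatibility at B: δ_0 − R_B·δ_{BB} = 0, so R_B = 661.4/119.3 = 5.544 kN.
Moment equilibrium about A: M_A = Σ(load moments about A) − R_B·L = 28 − 5.544×7.1 = -11.36 kN·m.

M_A = -11.36 kN·m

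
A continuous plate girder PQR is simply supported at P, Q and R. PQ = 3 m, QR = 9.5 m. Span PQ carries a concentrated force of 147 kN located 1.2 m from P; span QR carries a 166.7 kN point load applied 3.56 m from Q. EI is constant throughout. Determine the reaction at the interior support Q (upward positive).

Take M_Q as the redundant. Released structure: two simple spans PQ and QR with a hinge at Q.
Discontinuity in slope at Q on the released structure — sum the simple-span end rotations:
  span PQ: point load 147 at a = 1.2: Pab(L + a)/(6LEI) = 74.09/EI
  span QR: point load 166.7 at a = 3.56: Pab(L + b)/(6LEI) = 954.9/EI
  relative rotation θ_0 = (74.09 + 954.9)/EI = 1029/EI
A unit hogging moment at Q produces rotation L₁/(3EI) + L₂/(3EI) = 4.167/EI.
Compatibility: M_Q·(L₁+L₂)/(3EI) = θ_0, giving M_Q = 247 kN·m (hogging).
Span PQ, ΣM about P with M_Q applied at Q: R_Q^{PQ}·3 = 176.4 + 247, so R_Q^{PQ} = 141.1 kN and R_P = 147 − 141.1 = 5.883 kN.
Span QR, ΣM about R: R_Q^{QR}·9.5 = 990.2 + 247, so R_Q^{QR} = 130.2 kN and R_R = 166.7 − 130.2 = 36.47 kN.
R_Q = 141.1 + 130.2 = 271.3 kN.

R_Q = 271.3 kN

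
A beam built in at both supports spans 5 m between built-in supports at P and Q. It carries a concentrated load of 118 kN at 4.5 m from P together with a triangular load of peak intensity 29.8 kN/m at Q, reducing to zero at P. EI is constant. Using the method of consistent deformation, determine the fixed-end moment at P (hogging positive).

M_P = 30.14 kN·m

Take the two fixed-end moments M_P, M_Q as redundants; the released structure is the simple span PQ.
On the primary (simply-supported) span, the end slopes from the loading are:
  at P: point load 118 at a = 4.5: Pab(L + b)/(6LEI) = 48.67/EI
  at Q: point load 118 at a = 4.5: Pab(L + a)/(6LEI) = 84.08/EI
  at P: triangular load, peak 29.8: 7w₀L³/(360EI) = 72.43/EI
  at Q: triangular load, peak 29.8: w₀L³/(45EI) = 82.78/EI
  θ_P0 = 121.1/EI,  θ_Q0 = 166.9/EI
Flexibility coefficients: a unit moment at one end gives L/(3EI) there and L/(6EI) at the far end, so f₁₁ = f₂₂ = 1.667/EI and f₁₂ = f₂₁ = 0.8333/EI.
Compatibility — zero rotation at each built-in end:
  1.667 M_P + 0.8333 M_Q = 121.1
  0.8333 M_P + 1.667 M_Q = 166.9
Solving the pair gives M_P = 30.14 kN·m and M_Q = 85.04 kN·m (hogging).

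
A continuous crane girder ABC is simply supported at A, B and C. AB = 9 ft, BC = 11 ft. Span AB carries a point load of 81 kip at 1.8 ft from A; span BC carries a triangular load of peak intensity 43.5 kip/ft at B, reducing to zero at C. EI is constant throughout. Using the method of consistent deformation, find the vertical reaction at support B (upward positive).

R_B = 221.1 kip

Insert a hinge at B; M_B is the redundant, and each span becomes simply supported.
End slopes at the hinge B, treating each span as simply supported:
  span AB: point load 81 at a = 1.8: Pab(L + a)/(6LEI) = 210/EI
  span BC: triangular load, peak 43.5: w₀L³/(45EI) = 1287/EI
  relative rotation θ_0 = (210 + 1287)/EI = 1497/EI
A unit hogging moment at B produces rotation L₁/(3EI) + L₂/(3EI) = 6.667/EI.
Slope continuity at B: θ_0 = M_B·6.667/EI, so M_B = 1497/6.667 = 224.5 kip·ft (hogging).
Span AB, ΣM about A with M_B applied at B: R_B^{AB}·9 = 145.8 + 224.5, so R_B^{AB} = 41.14 kip and R_A = 81 − 41.14 = 39.86 kip.
Span BC, ΣM about C: R_B^{BC}·11 = 1754 + 224.5, so R_B^{BC} = 179.9 kip and R_C = 239.2 − 179.9 = 59.34 kip.
R_B = 41.14 + 179.9 = 221.1 kip.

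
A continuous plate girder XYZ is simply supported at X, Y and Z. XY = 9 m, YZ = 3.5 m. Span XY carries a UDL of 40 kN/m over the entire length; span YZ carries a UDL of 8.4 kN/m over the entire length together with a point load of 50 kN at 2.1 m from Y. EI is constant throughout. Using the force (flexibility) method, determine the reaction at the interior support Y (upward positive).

R_Y = 335.1 kN

Release continuity at Y by inserting a hinge; the redundant is the internal moment M_Y. The primary structure is two simply-supported spans XY and YZ.
Rotations at Y on the released spans (each span's end-slope, ×1/EI):
  span XY: UDL 40: wL³/(24EI) = 1215/EI
  span YZ: UDL 8.4: wL³/(24EI) = 15.01/EI
  span YZ: point load 50 at a = 2.1: Pab(L + b)/(6LEI) = 34.3/EI
  relative rotation θ_0 = (1215 + 49.31)/EI = 1264/EI
A unit hogging moment at Y produces rotation L₁/(3EI) + L₂/(3EI) = 4.167/EI.
Slope continuity at Y: θ_0 = M_Y·4.167/EI, so M_Y = 1264/4.167 = 303.4 kN·m (hogging).
Span XY, ΣM about X with M_Y applied at Y: R_Y^{XY}·9 = 1620 + 303.4, so R_Y^{XY} = 213.7 kN and R_X = 360 − 213.7 = 146.3 kN.
Span YZ, ΣM about Z: R_Y^{YZ}·3.5 = 121.5 + 303.4, so R_Y^{YZ} = 121.4 kN and R_Z = 79.4 − 121.4 = -42 kN.
R_Y = 213.7 + 121.4 = 335.1 kN.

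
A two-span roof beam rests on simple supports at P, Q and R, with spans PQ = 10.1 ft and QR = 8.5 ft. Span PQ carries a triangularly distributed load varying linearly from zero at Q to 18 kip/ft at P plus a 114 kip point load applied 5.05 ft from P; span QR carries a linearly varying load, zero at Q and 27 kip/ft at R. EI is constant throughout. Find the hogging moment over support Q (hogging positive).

Insert a hinge at Q; M_Q is the redundant, and each span becomes simply supported.
End slopes at the hinge Q, treating each span as simply supported:
  span PQ: triangular load, peak 18: 7w₀L³/(360EI) = 360.6/EI
  span PQ: point load 114 at a = 5.05: Pab(L + a)/(6LEI) = 726.8/EI
  span QR: triangular load, peak 27: 7w₀L³/(360EI) = 322.4/EI
  relative rotation θ_0 = (1087 + 322.4)/EI = 1410/EI
A unit hogging moment at Q produces rotation L₁/(3EI) + L₂/(3EI) = 6.2/EI.
Slope continuity at Q: θ_0 = M_Q·6.2/EI, so M_Q = 1410/6.2 = 227.4 kip·ft (hogging).

M_Q = 227.4 kip·ft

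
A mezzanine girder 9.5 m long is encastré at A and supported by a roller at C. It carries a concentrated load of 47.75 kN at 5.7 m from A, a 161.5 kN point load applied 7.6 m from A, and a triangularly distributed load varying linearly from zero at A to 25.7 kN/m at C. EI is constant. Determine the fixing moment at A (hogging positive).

M_A = 358.8 kN·m

Choose R_C as the redundant. The primary structure is the cantilever fixed at A.
Deflection at C on the released cantilever, summing each load's contribution:
  point load 47.75 at a = 5.7: Pa²(3L − a)/(6EI) = 5895/EI
  point load 161.5 at a = 7.6: Pa²(3L − a)/(6EI) = 32493/EI
  triangular load, peak 25.7 at the free end: 11w₀L⁴/(120EI) = 19188/EI
  δ_0 = 57577/EI
Tip deflection under a unit load at C: L³/(3EI) = 285.8/EI.
The prop prevents deflection at C: R_C = δ_0/δ_{CC} = 57577/285.8 = 201.5 kN.
Moment equilibrium about A: M_A = Σ(load moments about A) − R_C·L = 2273 − 201.5×9.5 = 358.8 kN·m.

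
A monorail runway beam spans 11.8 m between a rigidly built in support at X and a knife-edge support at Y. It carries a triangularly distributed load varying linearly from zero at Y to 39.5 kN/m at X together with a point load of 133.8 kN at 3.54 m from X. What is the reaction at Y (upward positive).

R_Y = 62.87 kN

Remove the prop at Y; the released (primary) structure is a cantilever built in at X.
Primary-structure tip deflection at Y by superposition:
  triangular load, peak 39.5 at the fixed end: w₀L⁴/(30EI) = 25527/EI
  point load 133.8 at a = 3.54: Pa²(3L − a)/(6EI) = 8903/EI
  δ_0 = 34431/EI
Tip deflection under a unit load at Y: L³/(3EI) = 547.7/EI.
The prop prevents deflection at Y: R_Y = δ_0/δ_{YY} = 34431/547.7 = 62.87 kN.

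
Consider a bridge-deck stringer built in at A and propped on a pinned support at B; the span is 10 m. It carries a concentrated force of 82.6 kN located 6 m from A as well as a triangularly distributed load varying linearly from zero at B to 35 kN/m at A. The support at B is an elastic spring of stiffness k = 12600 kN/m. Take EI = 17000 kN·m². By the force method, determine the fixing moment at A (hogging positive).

M_A = 375 kN·m

Choose R_B as the redundant. The primary structure is the cantilever fixed at A.
Free-end deflection of the primary structure under the applied loading (downward +):
  point load 82.6 at a = 6: Pa²(3L − a)/(6EI) = 11894/EI
  triangular load, peak 35 at the fixed end: w₀L⁴/(30EI) = 11667/EI
  δ_0 = 23561/EI
Flexibility coefficient — unit upward force at B: δ_{BB} = L³/(3EI) = 333.3/EI.
With EI = 17000 kN·m²: δ_0 = 1.3859 m and δ_{BB} = 0.019608 m/kN.
Compatibility — the spring shortens by R_B/k under the reaction it provides: δ_0 − R_B·δ_{BB} = R_B/k. With 1/k = 0.000079 m/kN, R_B = δ_0 / (δ_{BB} + 1/k) = 1.3859 / (0.019608 + 0.000079) = 70.4 kN.
Moment equilibrium about A: M_A = Σ(load moments about A) − R_B·L = 1079 − 70.4×10 = 375 kN·m.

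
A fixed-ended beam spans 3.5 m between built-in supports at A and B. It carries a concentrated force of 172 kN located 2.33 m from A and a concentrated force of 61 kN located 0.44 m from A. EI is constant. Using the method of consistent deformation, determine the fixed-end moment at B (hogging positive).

Release both end moments; the primary structure is a simply-supported span AB with redundants M_A and M_B.
On the primary (simply-supported) span, the end slopes from the loading are:
  at A: point load 172 at a = 2.33: Pab(L + b)/(6LEI) = 104.3/EI
  at B: point load 172 at a = 2.33: Pab(L + a)/(6LEI) = 130.2/EI
  at A: point load 61 at a = 0.44: Pab(L + b)/(6LEI) = 25.66/EI
  at B: point load 61 at a = 0.44: Pab(L + a)/(6LEI) = 15.41/EI
  θ_A0 = 129.9/EI,  θ_B0 = 145.6/EI
Flexibility coefficients: a unit moment at one end gives L/(3EI) there and L/(6EI) at the far end, so f₁₁ = f₂₂ = 1.167/EI and f₁₂ = f₂₁ = 0.5833/EI.
Compatibility — zero rotation at each built-in end:
  1.167 M_A + 0.5833 M_B = 129.9
  0.5833 M_A + 1.167 M_B = 145.6
Solving the pair gives M_A = 65.3 kN·m and M_B = 92.13 kN·m (hogging).

M_B = 92.13 kN·m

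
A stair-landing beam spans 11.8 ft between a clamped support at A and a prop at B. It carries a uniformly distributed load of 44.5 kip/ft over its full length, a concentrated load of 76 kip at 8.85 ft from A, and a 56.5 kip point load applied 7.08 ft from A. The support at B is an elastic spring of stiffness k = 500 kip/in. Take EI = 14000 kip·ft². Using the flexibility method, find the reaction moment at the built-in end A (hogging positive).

Take the reaction at B as the redundant and release it; the primary structure is a cantilever fixed at A.
Free-end deflection of the primary structure under the applied loading (downward +):
  UDL 44.5: wL⁴/(8EI) = 107845/EI
  point load 76 at a = 8.85: Pa²(3L − a)/(6EI) = 26340/EI
  point load 56.5 at a = 7.08: Pa²(3L − a)/(6EI) = 13368/EI
  δ_0 = 147552/EI
Tip deflection under a unit load at B: L³/(3EI) = 547.7/EI.
With EI = 14000 kip·ft²: δ_0 = 10.539 ft and δ_{BB} = 0.03912 ft/kip.
Compatibility — the spring shortens by R_B/k under the reaction it provides: δ_0 − R_B·δ_{BB} = R_B/k. With 1/k = 1/(500×12) ft/kip = 0.000167 ft/kip, R_B = δ_0 / (δ_{BB} + 1/k) = 10.539 / (0.03912 + 0.000167) = 268.3 kip.
Moment equilibrium about A: M_A = Σ(load moments about A) − R_B·L = 4171 − 268.3×11.8 = 1005 kip·ft.

M_A = 1005 kip·ft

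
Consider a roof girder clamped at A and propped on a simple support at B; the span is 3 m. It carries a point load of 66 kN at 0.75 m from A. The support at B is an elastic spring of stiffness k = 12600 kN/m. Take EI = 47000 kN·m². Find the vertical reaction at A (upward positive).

Remove the prop at B; the released (primary) structure is a cantilever built in at A.
Primary-structure tip deflection at B by superposition:
  point load 66 at a = 0.75: Pa²(3L − a)/(6EI) = 51.05/EI
Flexibility coefficient — unit upward force at B: δ_{BB} = L³/(3EI) = 9/EI.
With EI = 47000 kN·m²: δ_0 = 0.001086 m and δ_{BB} = 0.000191 m/kN.
Compatibility — the spring shortens by R_B/k under the reaction it provides: δ_0 − R_B·δ_{BB} = R_B/k. With 1/k = 0.000079 m/kN, R_B = δ_0 / (δ_{BB} + 1/k) = 0.001086 / (0.000191 + 0.000079) = 4.01 kN.
Vertical equilibrium: R_A = ΣP − R_B = 66 − 4.01 = 61.99 kN.

R_A = 61.99 kN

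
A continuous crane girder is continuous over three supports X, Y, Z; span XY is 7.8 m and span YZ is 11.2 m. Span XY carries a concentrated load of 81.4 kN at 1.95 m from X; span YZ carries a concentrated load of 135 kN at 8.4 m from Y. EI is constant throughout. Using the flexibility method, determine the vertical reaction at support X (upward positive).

Insert a hinge at Y; M_Y is the redundant, and each span becomes simply supported.
Rotations at Y on the released spans (each span's end-slope, ×1/EI):
  span XY: point load 81.4 at a = 1.95: Pab(L + a)/(6LEI) = 193.5/EI
  span YZ: point load 135 at a = 8.4: Pab(L + b)/(6LEI) = 661.5/EI
  relative rotation θ_0 = (193.5 + 661.5)/EI = 855/EI
A unit hogging moment at Y produces rotation L₁/(3EI) + L₂/(3EI) = 6.333/EI.
Slope continuity at Y: θ_0 = M_Y·6.333/EI, so M_Y = 855/6.333 = 135 kN·m (hogging).
Span XY, ΣM about X with M_Y applied at Y: R_Y^{XY}·7.8 = 158.7 + 135, so R_Y^{XY} = 37.66 kN and R_X = 81.4 − 37.66 = 43.74 kN.

R_X = 43.74 kN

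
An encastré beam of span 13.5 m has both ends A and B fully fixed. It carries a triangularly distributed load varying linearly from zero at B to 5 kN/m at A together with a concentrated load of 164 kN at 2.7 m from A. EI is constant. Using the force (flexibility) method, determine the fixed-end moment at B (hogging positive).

Release both end moments; the primary structure is a simply-supported span AB with redundants M_A and M_B.
End rotations of the released simple span under the applied load (×1/EI):
  at A: triangular load, peak 5: w₀L³/(45EI) = 273.4/EI
  at B: triangular load, peak 5: 7w₀L³/(360EI) = 239.2/EI
  at A: point load 164 at a = 2.7: Pab(L + b)/(6LEI) = 1435/EI
  at B: point load 164 at a = 2.7: Pab(L + a)/(6LEI) = 956.4/EI
  θ_A0 = 1708/EI,  θ_B0 = 1196/EI
Flexibility coefficients: a unit moment at one end gives L/(3EI) there and L/(6EI) at the far end, so f₁₁ = f₂₂ = 4.5/EI and f₁₂ = f₂₁ = 2.25/EI.
Compatibility — zero rotation at each built-in end:
  4.5 M_A + 2.25 M_B = 1708
  2.25 M_A + 4.5 M_B = 1196
Solving the pair gives M_A = 329 kN·m and M_B = 101.2 kN·m (hogging).

M_B = 101.2 kN·m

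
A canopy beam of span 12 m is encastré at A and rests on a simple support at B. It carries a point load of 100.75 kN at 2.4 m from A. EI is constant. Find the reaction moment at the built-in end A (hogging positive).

Take the reaction at B as the redundant and release it; the primary structure is a cantilever fixed at A.
Downward deflection at the released point B due to the loads:
  point load 100.75 at a = 2.4: Pa²(3L − a)/(6EI) = 3250/EI
Tip deflection under a unit load at B: L³/(3EI) = 576/EI.
The prop prevents deflection at B: R_B = δ_0/δ_{BB} = 3250/576 = 5.642 kN.
Moment equilibrium about A: M_A = Σ(load moments about A) − R_B·L = 241.8 − 5.642×12 = 174.1 kN·m.

M_A = 174.1 kN·m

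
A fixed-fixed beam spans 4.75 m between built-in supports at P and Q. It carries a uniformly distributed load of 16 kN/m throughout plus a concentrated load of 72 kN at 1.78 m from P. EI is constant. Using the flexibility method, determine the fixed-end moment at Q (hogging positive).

M_Q = 60.11 kN·m

Take the two fixed-end moments M_P, M_Q as redundants; the released structure is the simple span PQ.
Simple-span end rotations at P and Q under the given loads:
  at P: UDL 16: wL³/(24EI) = 71.45/EI
  at Q: UDL 16: wL³/(24EI) = 71.45/EI
  at P: point load 72 at a = 1.78: Pab(L + b)/(6LEI) = 103.1/EI
  at Q: point load 72 at a = 1.78: Pab(L + a)/(6LEI) = 87.21/EI
  θ_P0 = 174.6/EI,  θ_Q0 = 158.7/EI
Flexibility coefficients: a unit moment at one end gives L/(3EI) there and L/(6EI) at the far end, so f₁₁ = f₂₂ = 1.583/EI and f₁₂ = f₂₁ = 0.7917/EI.
Compatibility — zero rotation at each built-in end:
  1.583 M_P + 0.7917 M_Q = 174.6
  0.7917 M_P + 1.583 M_Q = 158.7
Solving the pair gives M_P = 80.19 kN·m and M_Q = 60.11 kN·m (hogging).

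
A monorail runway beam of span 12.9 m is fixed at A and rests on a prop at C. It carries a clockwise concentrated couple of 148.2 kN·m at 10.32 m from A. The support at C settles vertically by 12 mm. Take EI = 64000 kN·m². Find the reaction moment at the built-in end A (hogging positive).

M_A = -51.36 kN·m

Take the reaction at C as the redundant and release it; the primary structure is a cantilever fixed at A.
Primary-structure tip deflection at C by superposition:
  clockwise couple 148.2 at a = 10.32: M₀a(2L − a)/(2EI) = 11838/EI
Tip deflection under a unit load at C: L³/(3EI) = 715.6/EI.
With EI = 64000 kN·m²: δ_0 = 0.18496 m and δ_{CC} = 0.011181 m/kN.
Compatibility — the beam at C must follow the support down by 0.012 m: δ_0 − R_C·δ_{CC} = 0.012, so R_C = (0.18496 − 0.012)/0.011181 = 15.47 kN.
Moment equilibrium about A: M_A = Σ(load moments about A) − R_C·L = 148.2 − 15.47×12.9 = -51.36 kN·m.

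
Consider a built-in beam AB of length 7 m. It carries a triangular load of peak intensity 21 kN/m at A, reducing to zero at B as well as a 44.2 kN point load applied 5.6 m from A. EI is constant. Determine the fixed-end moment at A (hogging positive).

Take the two fixed-end moments M_A, M_B as redundants; the released structure is the simple span AB.
Simple-span end rotations at A and B under the given loads:
  at A: triangular load, peak 21: w₀L³/(45EI) = 160.1/EI
  at B: triangular load, peak 21: 7w₀L³/(360EI) = 140.1/EI
  at A: point load 44.2 at a = 5.6: Pab(L + b)/(6LEI) = 69.31/EI
  at B: point load 44.2 at a = 5.6: Pab(L + a)/(6LEI) = 104/EI
  θ_A0 = 229.4/EI,  θ_B0 = 244/EI
Flexibility coefficients: a unit moment at one end gives L/(3EI) there and L/(6EI) at the far end, so f₁₁ = f₂₂ = 2.333/EI and f₁₂ = f₂₁ = 1.167/EI.
Compatibility — zero rotation at each built-in end:
  2.333 M_A + 1.167 M_B = 229.4
  1.167 M_A + 2.333 M_B = 244
Solving the pair gives M_A = 61.35 kN·m and M_B = 73.9 kN·m (hogging).

M_A = 61.35 kN·m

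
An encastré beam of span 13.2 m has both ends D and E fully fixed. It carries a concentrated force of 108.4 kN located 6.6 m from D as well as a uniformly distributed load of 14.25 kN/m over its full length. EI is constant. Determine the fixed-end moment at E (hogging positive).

M_E = 385.8 kN·m

Take the two fixed-end moments M_D, M_E as redundants; the released structure is the simple span DE.
Simple-span end rotations at D and E under the given loads:
  at D: point load 108.4 at a = 6.6: Pab(L + b)/(6LEI) = 1180/EI
  at E: point load 108.4 at a = 6.6: Pab(L + a)/(6LEI) = 1180/EI
  at D: UDL 14.25: wL³/(24EI) = 1366/EI
  at E: UDL 14.25: wL³/(24EI) = 1366/EI
  θ_D0 = 2546/EI,  θ_E0 = 2546/EI
Flexibility coefficients: a unit moment at one end gives L/(3EI) there and L/(6EI) at the far end, so f₁₁ = f₂₂ = 4.4/EI and f₁₂ = f₂₁ = 2.2/EI.
Compatibility — zero rotation at each built-in end:
  4.4 M_D + 2.2 M_E = 2546
  2.2 M_D + 4.4 M_E = 2546
Solving the pair gives M_D = 385.8 kN·m and M_E = 385.8 kN·m (hogging).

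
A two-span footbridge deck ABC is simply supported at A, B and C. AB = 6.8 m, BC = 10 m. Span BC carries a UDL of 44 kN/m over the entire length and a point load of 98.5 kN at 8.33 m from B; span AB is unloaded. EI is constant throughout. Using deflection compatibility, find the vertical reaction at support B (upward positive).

Release continuity at B by inserting a hinge; the redundant is the internal moment M_B. The primary structure is two simply-supported spans AB and BC.
Rotations at B on the released spans (each span's end-slope, ×1/EI):
  span BC: UDL 44: wL³/(24EI) = 1833/EI
  span BC: point load 98.5 at a = 8.33: Pab(L + b)/(6LEI) = 266.5/EI
  relative rotation θ_0 = (0 + 2100)/EI = 2100/EI
A unit hogging moment at B produces rotation L₁/(3EI) + L₂/(3EI) = 5.6/EI.
Slope continuity at B: θ_0 = M_B·5.6/EI, so M_B = 2100/5.6 = 375 kN·m (hogging).
Span AB, ΣM about A with M_B applied at B: R_B^{AB}·6.8 = 0 + 375, so R_B^{AB} = 55.14 kN and R_A = 0 − 55.14 = -55.14 kN.
Span BC, ΣM about C: R_B^{BC}·10 = 2364 + 375, so R_B^{BC} = 273.9 kN and R_C = 538.5 − 273.9 = 264.6 kN.
R_B = 55.14 + 273.9 = 329.1 kN.

R_B = 329.1 kN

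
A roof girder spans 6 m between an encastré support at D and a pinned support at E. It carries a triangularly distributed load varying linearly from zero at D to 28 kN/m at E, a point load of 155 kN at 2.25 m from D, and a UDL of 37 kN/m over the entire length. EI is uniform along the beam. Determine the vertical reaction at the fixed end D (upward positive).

R_D = 302.9 kN

Release the roller at E. Primary structure: cantilever fixed at D.
Deflection at E on the released cantilever, summing each load's contribution:
  triangular load, peak 28 at the free end: 11w₀L⁴/(120EI) = 3326/EI
  point load 155 at a = 2.25: Pa²(3L − a)/(6EI) = 2060/EI
  UDL 37: wL⁴/(8EI) = 5994/EI
  δ_0 = 11380/EI
Flexibility coefficient — unit upward force at E: δ_{EE} = L³/(3EI) = 72/EI.
Compatibility at E: δ_0 − R_E·δ_{EE} = 0, so R_E = 11380/72 = 158.1 kN.
Vertical equilibrium: R_D = ΣP − R_E = 461 − 158.1 = 302.9 kN.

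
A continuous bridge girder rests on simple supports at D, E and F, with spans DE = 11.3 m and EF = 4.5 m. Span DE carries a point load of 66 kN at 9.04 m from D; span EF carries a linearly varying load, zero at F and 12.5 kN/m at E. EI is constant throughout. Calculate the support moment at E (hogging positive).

M_E = 81.61 kN·m

Insert a hinge at E; M_E is the redundant, and each span becomes simply supported.
Rotations at E on the released spans (each span's end-slope, ×1/EI):
  span DE: point load 66 at a = 9.04: Pab(L + a)/(6LEI) = 404.5/EI
  span EF: triangular load, peak 12.5: w₀L³/(45EI) = 25.31/EI
  relative rotation θ_0 = (404.5 + 25.31)/EI = 429.8/EI
A unit hogging moment at E produces rotation L₁/(3EI) + L₂/(3EI) = 5.267/EI.
Compatibility: M_E·(L₁+L₂)/(3EI) = θ_0, giving M_E = 81.61 kN·m (hogging).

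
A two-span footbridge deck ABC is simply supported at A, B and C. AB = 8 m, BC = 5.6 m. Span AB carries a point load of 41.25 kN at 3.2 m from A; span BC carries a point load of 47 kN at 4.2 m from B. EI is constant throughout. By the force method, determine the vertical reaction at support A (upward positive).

R_A = 19.09 kN

Take M_B as the redundant. Released structure: two simple spans AB and BC with a hinge at B.
End slopes at the hinge B, treating each span as simply supported:
  span AB: point load 41.25 at a = 3.2: Pab(L + a)/(6LEI) = 147.8/EI
  span BC: point load 47 at a = 4.2: Pab(L + b)/(6LEI) = 57.58/EI
  relative rotation θ_0 = (147.8 + 57.58)/EI = 205.4/EI
A unit hogging moment at B produces rotation L₁/(3EI) + L₂/(3EI) = 4.533/EI.
Compatibility: M_B·(L₁+L₂)/(3EI) = θ_0, giving M_B = 45.31 kN·m (hogging).
Span AB, ΣM about A with M_B applied at B: R_B^{AB}·8 = 132 + 45.31, so R_B^{AB} = 22.16 kN and R_A = 41.25 − 22.16 = 19.09 kN.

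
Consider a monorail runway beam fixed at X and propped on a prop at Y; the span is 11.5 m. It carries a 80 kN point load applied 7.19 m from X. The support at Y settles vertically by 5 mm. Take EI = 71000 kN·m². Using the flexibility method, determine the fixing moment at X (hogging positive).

Release the roller at Y. Primary structure: cantilever fixed at X.
Primary-structure tip deflection at Y by superposition:
  point load 80 at a = 7.19: Pa²(3L − a)/(6EI) = 18824/EI
Tip deflection under a unit load at Y: L³/(3EI) = 507/EI.
With EI = 71000 kN·m²: δ_0 = 0.26513 m and δ_{YY} = 0.00714 m/kN.
Compatibility — the beam at Y must follow the support down by 0.005 m: δ_0 − R_Y·δ_{YY} = 0.005, so R_Y = (0.26513 − 0.005)/0.00714 = 36.43 kN.
Moment equilibrium about X: M_X = Σ(load moments about X) − R_Y·L = 575.2 − 36.43×11.5 = 156.2 kN·m.

M_X = 156.2 kN·m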